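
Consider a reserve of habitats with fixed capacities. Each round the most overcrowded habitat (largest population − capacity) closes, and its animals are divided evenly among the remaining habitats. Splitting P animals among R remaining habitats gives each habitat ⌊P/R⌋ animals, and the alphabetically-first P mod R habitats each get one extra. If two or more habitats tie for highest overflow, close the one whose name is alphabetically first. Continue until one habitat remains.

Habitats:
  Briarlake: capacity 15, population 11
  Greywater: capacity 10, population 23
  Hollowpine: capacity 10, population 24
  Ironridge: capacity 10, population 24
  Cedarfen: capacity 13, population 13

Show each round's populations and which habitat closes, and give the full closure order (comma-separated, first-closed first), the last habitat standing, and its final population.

Round 1: Briarlake=11 Cedarfen=13 Greywater=23 Hollowpine=24 Ironridge=24 → close Hollowpine (overflow 14)
  24÷4 = 6 each, +1 to first 0
Round 2: Briarlake=17 Cedarfen=19 Greywater=29 Ironridge=30 → close Ironridge (overflow 20)
  30÷3 = 10 each, +1 to first 0
Round 3: Briarlake=27 Cedarfen=29 Greywater=39 → close Greywater (overflow 29)
  39÷2 = 19 each, +1 to first 1
Round 4: Briarlake=47 Cedarfen=48 → close Cedarfen (overflow 35)
  48÷1 = 48 each, +1 to first 0

Closure order: Hollowpine, Ironridge, Greywater, Cedarfen
Last habitat: Briarlake with 95 animals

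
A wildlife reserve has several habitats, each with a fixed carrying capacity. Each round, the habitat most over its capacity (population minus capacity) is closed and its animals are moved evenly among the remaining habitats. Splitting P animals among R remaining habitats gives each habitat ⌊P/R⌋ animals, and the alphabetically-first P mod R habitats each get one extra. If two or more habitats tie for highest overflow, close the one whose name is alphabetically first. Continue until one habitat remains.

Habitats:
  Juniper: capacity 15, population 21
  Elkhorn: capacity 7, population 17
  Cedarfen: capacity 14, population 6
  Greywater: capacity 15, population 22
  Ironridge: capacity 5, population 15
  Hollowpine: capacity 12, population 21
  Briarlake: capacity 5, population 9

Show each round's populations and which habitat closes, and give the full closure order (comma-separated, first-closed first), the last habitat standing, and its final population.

Round 1: Briarlake=9 Cedarfen=6 Elkhorn=17 Greywater=22 Hollowpine=21 Ironridge=15 Juniper=21 → close Elkhorn (overflow 10)
  17÷6 = 2 each, +1 to first 5
Round 2: Briarlake=12 Cedarfen=9 Greywater=25 Hollowpine=24 Ironridge=18 Juniper=23 → close Ironridge (overflow 13)
  18÷5 = 3 each, +1 to first 3
Round 3: Briarlake=16 Cedarfen=13 Greywater=29 Hollowpine=27 Juniper=26 → close Hollowpine (overflow 15)
  27÷4 = 6 each, +1 to first 3
Round 4: Briarlake=23 Cedarfen=20 Greywater=36 Juniper=32 → close Greywater (overflow 21)
  36÷3 = 12 each, +1 to first 0
Round 5: Briarlake=35 Cedarfen=32 Juniper=44 → close Briarlake (overflow 30)
  35÷2 = 17 each, +1 to first 1
Round 6: Cedarfen=50 Juniper=61 → close Juniper (overflow 46)
  61÷1 = 61 each, +1 to first 0

Closure order: Elkhorn, Ironridge, Hollowpine, Greywater, Briarlake, Juniper
Last habitat: Cedarfen with 111 animals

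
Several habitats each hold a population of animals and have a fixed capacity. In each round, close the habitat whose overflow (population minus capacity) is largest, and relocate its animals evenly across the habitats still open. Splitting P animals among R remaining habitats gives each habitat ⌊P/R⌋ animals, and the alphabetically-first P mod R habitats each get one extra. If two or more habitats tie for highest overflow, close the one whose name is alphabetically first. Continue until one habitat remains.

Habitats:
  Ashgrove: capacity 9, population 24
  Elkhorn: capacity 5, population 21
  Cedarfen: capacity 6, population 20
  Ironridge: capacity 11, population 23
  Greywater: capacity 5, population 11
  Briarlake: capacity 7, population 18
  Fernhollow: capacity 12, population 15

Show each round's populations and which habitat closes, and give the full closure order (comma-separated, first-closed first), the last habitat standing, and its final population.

Closure order: Elkhorn, Ashgrove, Cedarfen, Briarlake, Ironridge, Greywater
Last habitat: Fernhollow with 132 animals

Round 1: Ashgrove=24 Briarlake=18 Cedarfen=20 Elkhorn=21 Fernhollow=15 Greywater=11 Ironridge=23 → close Elkhorn (overflow 16)
  21÷6 = 3 each, +1 to first 3
Round 2: Ashgrove=28 Briarlake=22 Cedarfen=24 Fernhollow=18 Greywater=14 Ironridge=26 → close Ashgrove (overflow 19)
  28÷5 = 5 each, +1 to first 3
Round 3: Briarlake=28 Cedarfen=30 Fernhollow=24 Greywater=19 Ironridge=31 → close Cedarfen (overflow 24)
  30÷4 = 7 each, +1 to first 2
Round 4: Briarlake=36 Fernhollow=32 Greywater=26 Ironridge=38 → close Briarlake (overflow 29)
  36÷3 = 12 each, +1 to first 0
Round 5: Fernhollow=44 Greywater=38 Ironridge=50 → close Ironridge (overflow 39)
  50÷2 = 25 each, +1 to first 0
Round 6: Fernhollow=69 Greywater=63 → close Greywater (overflow 58)
  63÷1 = 63 each, +1 to first 0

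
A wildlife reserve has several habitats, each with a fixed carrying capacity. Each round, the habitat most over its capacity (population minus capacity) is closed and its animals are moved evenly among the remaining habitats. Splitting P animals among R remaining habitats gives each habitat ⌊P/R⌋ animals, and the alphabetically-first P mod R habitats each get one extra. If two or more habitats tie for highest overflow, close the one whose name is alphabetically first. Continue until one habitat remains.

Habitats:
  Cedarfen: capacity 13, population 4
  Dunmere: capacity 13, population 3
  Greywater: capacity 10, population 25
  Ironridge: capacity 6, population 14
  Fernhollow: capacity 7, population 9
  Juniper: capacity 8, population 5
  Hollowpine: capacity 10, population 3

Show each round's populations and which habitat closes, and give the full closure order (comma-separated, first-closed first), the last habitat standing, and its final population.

Closure order: Greywater, Ironridge, Fernhollow, Juniper, Cedarfen, Hollowpine
Last habitat: Dunmere with 63 animals

Round 1: Cedarfen=4 Dunmere=3 Fernhollow=9 Greywater=25 Hollowpine=3 Ironridge=14 Juniper=5 → close Greywater (overflow 15)
  25÷6 = 4 each, +1 to first 1
Round 2: Cedarfen=9 Dunmere=7 Fernhollow=13 Hollowpine=7 Ironridge=18 Juniper=9 → close Ironridge (overflow 12)
  18÷5 = 3 each, +1 to first 3
Round 3: Cedarfen=13 Dunmere=11 Fernhollow=17 Hollowpine=10 Juniper=12 → close Fernhollow (overflow 10)
  17÷4 = 4 each, +1 to first 1
Round 4: Cedarfen=18 Dunmere=15 Hollowpine=14 Juniper=16 → close Juniper (overflow 8)
  16÷3 = 5 each, +1 to first 1
Round 5: Cedarfen=24 Dunmere=20 Hollowpine=19 → close Cedarfen (overflow 11)
  24÷2 = 12 each, +1 to first 0
Round 6: Dunmere=32 Hollowpine=31 → close Hollowpine (overflow 21)
  31÷1 = 31 each, +1 to first 0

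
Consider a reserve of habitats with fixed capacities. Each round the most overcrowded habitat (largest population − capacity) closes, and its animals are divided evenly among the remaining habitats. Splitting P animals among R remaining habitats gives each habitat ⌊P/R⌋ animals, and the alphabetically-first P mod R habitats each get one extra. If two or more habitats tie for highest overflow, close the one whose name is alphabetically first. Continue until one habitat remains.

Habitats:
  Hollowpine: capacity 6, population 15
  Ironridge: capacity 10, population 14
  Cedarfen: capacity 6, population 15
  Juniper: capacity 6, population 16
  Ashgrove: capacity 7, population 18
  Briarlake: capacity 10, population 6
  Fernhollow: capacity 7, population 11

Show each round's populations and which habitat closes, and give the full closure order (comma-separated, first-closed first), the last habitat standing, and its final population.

Round 1: Ashgrove=18 Briarlake=6 Cedarfen=15 Fernhollow=11 Hollowpine=15 Ironridge=14 Juniper=16 → close Ashgrove (overflow 11)
  18÷6 = 3 each, +1 to first 0
Round 2: Briarlake=9 Cedarfen=18 Fernhollow=14 Hollowpine=18 Ironridge=17 Juniper=19 → close Juniper (overflow 13)
  19÷5 = 3 each, +1 to first 4
Round 3: Briarlake=13 Cedarfen=22 Fernhollow=18 Hollowpine=22 Ironridge=20 → close Cedarfen (overflow 16)
  22÷4 = 5 each, +1 to first 2
Round 4: Briarlake=19 Fernhollow=24 Hollowpine=27 Ironridge=25 → close Hollowpine (overflow 21)
  27÷3 = 9 each, +1 to first 0
Round 5: Briarlake=28 Fernhollow=33 Ironridge=34 → close Fernhollow (overflow 26)
  33÷2 = 16 each, +1 to first 1
Round 6: Briarlake=45 Ironridge=50 → close Ironridge (overflow 40)
  50÷1 = 50 each, +1 to first 0

Closure order: Ashgrove, Juniper, Cedarfen, Hollowpine, Fernhollow, Ironridge
Last habitat: Briarlake with 95 animals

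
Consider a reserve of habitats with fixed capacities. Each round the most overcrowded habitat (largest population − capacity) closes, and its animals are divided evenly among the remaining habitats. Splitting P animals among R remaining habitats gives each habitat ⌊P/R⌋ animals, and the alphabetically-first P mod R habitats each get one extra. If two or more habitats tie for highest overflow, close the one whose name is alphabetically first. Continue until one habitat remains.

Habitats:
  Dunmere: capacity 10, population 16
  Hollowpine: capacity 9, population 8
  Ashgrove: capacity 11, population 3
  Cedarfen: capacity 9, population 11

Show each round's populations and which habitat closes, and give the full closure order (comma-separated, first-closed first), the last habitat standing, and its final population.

Round 1: Ashgrove=3 Cedarfen=11 Dunmere=16 Hollowpine=8 → close Dunmere (overflow 6)
  16÷3 = 5 each, +1 to first 1
Round 2: Ashgrove=9 Cedarfen=16 Hollowpine=13 → close Cedarfen (overflow 7)
  16÷2 = 8 each, +1 to first 0
Round 3: Ashgrove=17 Hollowpine=21 → close Hollowpine (overflow 12)
  21÷1 = 21 each, +1 to first 0

Closure order: Dunmere, Cedarfen, Hollowpine
Last habitat: Ashgrove with 38 animals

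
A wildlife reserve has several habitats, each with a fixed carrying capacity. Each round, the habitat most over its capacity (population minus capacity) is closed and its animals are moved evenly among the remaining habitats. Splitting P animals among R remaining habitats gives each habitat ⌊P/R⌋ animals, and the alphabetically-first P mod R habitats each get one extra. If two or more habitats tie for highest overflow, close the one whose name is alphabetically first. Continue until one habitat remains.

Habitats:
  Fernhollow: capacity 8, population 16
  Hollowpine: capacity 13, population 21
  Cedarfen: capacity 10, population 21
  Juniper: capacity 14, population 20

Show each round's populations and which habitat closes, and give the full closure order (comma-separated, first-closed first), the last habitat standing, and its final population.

Round 1: Cedarfen=21 Fernhollow=16 Hollowpine=21 Juniper=20 → close Cedarfen (overflow 11)
  21÷3 = 7 each, +1 to first 0
Round 2: Fernhollow=23 Hollowpine=28 Juniper=27 → close Fernhollow (overflow 15)
  23÷2 = 11 each, +1 to first 1
Round 3: Hollowpine=40 Juniper=38 → close Hollowpine (overflow 27)
  40÷1 = 40 each, +1 to first 0

Closure order: Cedarfen, Fernhollow, Hollowpine
Last habitat: Juniper with 78 animals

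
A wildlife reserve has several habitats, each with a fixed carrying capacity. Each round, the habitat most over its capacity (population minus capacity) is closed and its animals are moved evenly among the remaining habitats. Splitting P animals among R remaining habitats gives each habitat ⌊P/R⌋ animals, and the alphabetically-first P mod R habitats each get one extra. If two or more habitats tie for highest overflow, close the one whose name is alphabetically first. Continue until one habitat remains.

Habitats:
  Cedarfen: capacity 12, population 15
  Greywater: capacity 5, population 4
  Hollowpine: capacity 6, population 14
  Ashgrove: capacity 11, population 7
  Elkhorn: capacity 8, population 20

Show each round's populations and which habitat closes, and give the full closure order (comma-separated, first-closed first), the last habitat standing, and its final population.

Round 1: Ashgrove=7 Cedarfen=15 Elkhorn=20 Greywater=4 Hollowpine=14 → close Elkhorn (overflow 12)
  20÷4 = 5 each, +1 to first 0
Round 2: Ashgrove=12 Cedarfen=20 Greywater=9 Hollowpine=19 → close Hollowpine (overflow 13)
  19÷3 = 6 each, +1 to first 1
Round 3: Ashgrove=19 Cedarfen=26 Greywater=15 → close Cedarfen (overflow 14)
  26÷2 = 13 each, +1 to first 0
Round 4: Ashgrove=32 Greywater=28 → close Greywater (overflow 23)
  28÷1 = 28 each, +1 to first 0

Closure order: Elkhorn, Hollowpine, Cedarfen, Greywater
Last habitat: Ashgrove with 60 animals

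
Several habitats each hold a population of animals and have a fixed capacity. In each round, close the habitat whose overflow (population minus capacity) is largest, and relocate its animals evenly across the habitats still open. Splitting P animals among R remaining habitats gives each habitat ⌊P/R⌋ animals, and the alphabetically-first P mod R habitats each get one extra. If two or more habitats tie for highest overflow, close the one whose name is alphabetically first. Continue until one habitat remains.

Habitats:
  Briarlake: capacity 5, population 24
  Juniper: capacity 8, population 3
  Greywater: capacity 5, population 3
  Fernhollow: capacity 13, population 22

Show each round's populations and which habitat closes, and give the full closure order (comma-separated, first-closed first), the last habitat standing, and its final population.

Closure order: Briarlake, Fernhollow, Greywater
Last habitat: Juniper with 52 animals

Round 1: Briarlake=24 Fernhollow=22 Greywater=3 Juniper=3 → close Briarlake (overflow 19)
  24÷3 = 8 each, +1 to first 0
Round 2: Fernhollow=30 Greywater=11 Juniper=11 → close Fernhollow (overflow 17)
  30÷2 = 15 each, +1 to first 0
Round 3: Greywater=26 Juniper=26 → close Greywater (overflow 21)
  26÷1 = 26 each, +1 to first 0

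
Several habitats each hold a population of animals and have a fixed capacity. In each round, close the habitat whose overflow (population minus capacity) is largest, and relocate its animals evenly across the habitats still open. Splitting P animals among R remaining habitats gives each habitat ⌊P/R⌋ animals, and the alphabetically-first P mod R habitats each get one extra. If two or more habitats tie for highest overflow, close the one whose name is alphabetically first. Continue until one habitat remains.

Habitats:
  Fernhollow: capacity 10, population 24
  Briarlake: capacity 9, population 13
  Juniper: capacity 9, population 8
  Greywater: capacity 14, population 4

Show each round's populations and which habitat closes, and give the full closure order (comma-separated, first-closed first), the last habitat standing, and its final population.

Closure order: Fernhollow, Briarlake, Juniper
Last habitat: Greywater with 49 animals

Round 1: Briarlake=13 Fernhollow=24 Greywater=4 Juniper=8 → close Fernhollow (overflow 14)
  24÷3 = 8 each, +1 to first 0
Round 2: Briarlake=21 Greywater=12 Juniper=16 → close Briarlake (overflow 12)
  21÷2 = 10 each, +1 to first 1
Round 3: Greywater=23 Juniper=26 → close Juniper (overflow 17)
  26÷1 = 26 each, +1 to first 0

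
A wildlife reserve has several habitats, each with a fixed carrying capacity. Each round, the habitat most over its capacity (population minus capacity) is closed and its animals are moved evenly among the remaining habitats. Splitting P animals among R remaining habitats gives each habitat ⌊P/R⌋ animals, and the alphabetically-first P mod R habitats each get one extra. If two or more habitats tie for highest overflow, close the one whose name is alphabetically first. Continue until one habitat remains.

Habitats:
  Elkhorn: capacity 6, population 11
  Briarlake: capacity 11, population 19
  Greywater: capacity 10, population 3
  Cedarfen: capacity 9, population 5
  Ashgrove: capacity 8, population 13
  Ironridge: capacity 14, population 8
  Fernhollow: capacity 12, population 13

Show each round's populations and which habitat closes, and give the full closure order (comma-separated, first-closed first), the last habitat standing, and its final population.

Closure order: Briarlake, Ashgrove, Elkhorn, Fernhollow, Cedarfen, Greywater
Last habitat: Ironridge with 72 animals

Round 1: Ashgrove=13 Briarlake=19 Cedarfen=5 Elkhorn=11 Fernhollow=13 Greywater=3 Ironridge=8 → close Briarlake (overflow 8)
  19÷6 = 3 each, +1 to first 1
Round 2: Ashgrove=17 Cedarfen=8 Elkhorn=14 Fernhollow=16 Greywater=6 Ironridge=11 → close Ashgrove (overflow 9)
  17÷5 = 3 each, +1 to first 2
Round 3: Cedarfen=12 Elkhorn=18 Fernhollow=19 Greywater=9 Ironridge=14 → close Elkhorn (overflow 12)
  18÷4 = 4 each, +1 to first 2
Round 4: Cedarfen=17 Fernhollow=24 Greywater=13 Ironridge=18 → close Fernhollow (overflow 12)
  24÷3 = 8 each, +1 to first 0
Round 5: Cedarfen=25 Greywater=21 Ironridge=26 → close Cedarfen (overflow 16)
  25÷2 = 12 each, +1 to first 1
Round 6: Greywater=34 Ironridge=38 → close Greywater (overflow 24)
  34÷1 = 34 each, +1 to first 0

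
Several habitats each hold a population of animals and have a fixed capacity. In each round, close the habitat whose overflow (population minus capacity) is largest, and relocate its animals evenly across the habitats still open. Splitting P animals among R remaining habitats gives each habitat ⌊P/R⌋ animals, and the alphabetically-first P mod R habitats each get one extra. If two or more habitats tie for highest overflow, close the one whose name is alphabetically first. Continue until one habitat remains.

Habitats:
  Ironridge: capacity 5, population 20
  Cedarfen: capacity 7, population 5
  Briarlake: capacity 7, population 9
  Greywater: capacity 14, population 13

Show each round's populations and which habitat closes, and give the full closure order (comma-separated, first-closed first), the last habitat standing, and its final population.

Round 1: Briarlake=9 Cedarfen=5 Greywater=13 Ironridge=20 → close Ironridge (overflow 15)
  20÷3 = 6 each, +1 to first 2
Round 2: Briarlake=16 Cedarfen=12 Greywater=19 → close Briarlake (overflow 9)
  16÷2 = 8 each, +1 to first 0
Round 3: Cedarfen=20 Greywater=27 → close Cedarfen (overflow 13)
  20÷1 = 20 each, +1 to first 0

Closure order: Ironridge, Briarlake, Cedarfen
Last habitat: Greywater with 47 animals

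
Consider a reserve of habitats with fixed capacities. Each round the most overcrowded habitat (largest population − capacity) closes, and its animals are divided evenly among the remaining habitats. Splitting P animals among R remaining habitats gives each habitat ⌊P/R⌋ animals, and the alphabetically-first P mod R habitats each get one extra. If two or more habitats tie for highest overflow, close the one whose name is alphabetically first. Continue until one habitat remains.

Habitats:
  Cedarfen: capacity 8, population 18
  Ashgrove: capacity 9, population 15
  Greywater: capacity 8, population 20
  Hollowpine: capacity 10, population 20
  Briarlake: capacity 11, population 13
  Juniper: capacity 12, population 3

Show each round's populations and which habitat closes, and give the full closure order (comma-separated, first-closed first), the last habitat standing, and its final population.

Closure order: Greywater, Cedarfen, Hollowpine, Ashgrove, Briarlake
Last habitat: Juniper with 89 animals

Round 1: Ashgrove=15 Briarlake=13 Cedarfen=18 Greywater=20 Hollowpine=20 Juniper=3 → close Greywater (overflow 12)
  20÷5 = 4 each, +1 to first 0
Round 2: Ashgrove=19 Briarlake=17 Cedarfen=22 Hollowpine=24 Juniper=7 → close Cedarfen (overflow 14)
  22÷4 = 5 each, +1 to first 2
Round 3: Ashgrove=25 Briarlake=23 Hollowpine=29 Juniper=12 → close Hollowpine (overflow 19)
  29÷3 = 9 each, +1 to first 2
Round 4: Ashgrove=35 Briarlake=33 Juniper=21 → close Ashgrove (overflow 26)
  35÷2 = 17 each, +1 to first 1
Round 5: Briarlake=51 Juniper=38 → close Briarlake (overflow 40)
  51÷1 = 51 each, +1 to first 0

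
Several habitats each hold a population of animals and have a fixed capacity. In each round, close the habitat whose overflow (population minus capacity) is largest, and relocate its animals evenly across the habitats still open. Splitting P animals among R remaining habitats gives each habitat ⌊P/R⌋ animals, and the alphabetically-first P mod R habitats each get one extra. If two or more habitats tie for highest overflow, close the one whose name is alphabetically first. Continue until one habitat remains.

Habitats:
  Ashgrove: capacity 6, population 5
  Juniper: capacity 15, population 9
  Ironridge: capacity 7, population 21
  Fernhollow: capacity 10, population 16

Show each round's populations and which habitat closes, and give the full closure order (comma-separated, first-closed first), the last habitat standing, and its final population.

Round 1: Ashgrove=5 Fernhollow=16 Ironridge=21 Juniper=9 → close Ironridge (overflow 14)
  21÷3 = 7 each, +1 to first 0
Round 2: Ashgrove=12 Fernhollow=23 Juniper=16 → close Fernhollow (overflow 13)
  23÷2 = 11 each, +1 to first 1
Round 3: Ashgrove=24 Juniper=27 → close Ashgrove (overflow 18)
  24÷1 = 24 each, +1 to first 0

Closure order: Ironridge, Fernhollow, Ashgrove
Last habitat: Juniper with 51 animals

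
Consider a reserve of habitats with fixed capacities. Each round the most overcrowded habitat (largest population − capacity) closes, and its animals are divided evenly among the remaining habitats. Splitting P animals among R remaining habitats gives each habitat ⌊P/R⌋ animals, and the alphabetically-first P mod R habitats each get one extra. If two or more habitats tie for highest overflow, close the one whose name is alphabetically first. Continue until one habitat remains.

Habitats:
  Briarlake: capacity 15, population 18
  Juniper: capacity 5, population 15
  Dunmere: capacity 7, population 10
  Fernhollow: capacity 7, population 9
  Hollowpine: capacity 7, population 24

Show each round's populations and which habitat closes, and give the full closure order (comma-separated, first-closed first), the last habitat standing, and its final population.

Closure order: Hollowpine, Juniper, Briarlake, Dunmere
Last habitat: Fernhollow with 76 animals

Round 1: Briarlake=18 Dunmere=10 Fernhollow=9 Hollowpine=24 Juniper=15 → close Hollowpine (overflow 17)
  24÷4 = 6 each, +1 to first 0
Round 2: Briarlake=24 Dunmere=16 Fernhollow=15 Juniper=21 → close Juniper (overflow 16)
  21÷3 = 7 each, +1 to first 0
Round 3: Briarlake=31 Dunmere=23 Fernhollow=22 → close Briarlake (overflow 16)
  31÷2 = 15 each, +1 to first 1
Round 4: Dunmere=39 Fernhollow=37 → close Dunmere (overflow 32)
  39÷1 = 39 each, +1 to first 0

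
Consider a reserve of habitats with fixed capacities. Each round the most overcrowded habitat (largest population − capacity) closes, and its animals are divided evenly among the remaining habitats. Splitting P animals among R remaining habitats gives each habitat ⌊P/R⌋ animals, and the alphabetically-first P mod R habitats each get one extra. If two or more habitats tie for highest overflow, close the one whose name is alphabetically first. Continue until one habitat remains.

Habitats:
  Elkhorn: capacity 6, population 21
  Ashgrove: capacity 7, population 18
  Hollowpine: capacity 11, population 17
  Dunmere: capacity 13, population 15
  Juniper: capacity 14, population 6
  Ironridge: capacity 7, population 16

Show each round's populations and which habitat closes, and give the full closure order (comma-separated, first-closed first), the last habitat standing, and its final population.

Round 1: Ashgrove=18 Dunmere=15 Elkhorn=21 Hollowpine=17 Ironridge=16 Juniper=6 → close Elkhorn (overflow 15)
  21÷5 = 4 each, +1 to first 1
Round 2: Ashgrove=23 Dunmere=19 Hollowpine=21 Ironridge=20 Juniper=10 → close Ashgrove (overflow 16)
  23÷4 = 5 each, +1 to first 3
Round 3: Dunmere=25 Hollowpine=27 Ironridge=26 Juniper=15 → close Ironridge (overflow 19)
  26÷3 = 8 each, +1 to first 2
Round 4: Dunmere=34 Hollowpine=36 Juniper=23 → close Hollowpine (overflow 25)
  36÷2 = 18 each, +1 to first 0
Round 5: Dunmere=52 Juniper=41 → close Dunmere (overflow 39)
  52÷1 = 52 each, +1 to first 0

Closure order: Elkhorn, Ashgrove, Ironridge, Hollowpine, Dunmere
Last habitat: Juniper with 93 animals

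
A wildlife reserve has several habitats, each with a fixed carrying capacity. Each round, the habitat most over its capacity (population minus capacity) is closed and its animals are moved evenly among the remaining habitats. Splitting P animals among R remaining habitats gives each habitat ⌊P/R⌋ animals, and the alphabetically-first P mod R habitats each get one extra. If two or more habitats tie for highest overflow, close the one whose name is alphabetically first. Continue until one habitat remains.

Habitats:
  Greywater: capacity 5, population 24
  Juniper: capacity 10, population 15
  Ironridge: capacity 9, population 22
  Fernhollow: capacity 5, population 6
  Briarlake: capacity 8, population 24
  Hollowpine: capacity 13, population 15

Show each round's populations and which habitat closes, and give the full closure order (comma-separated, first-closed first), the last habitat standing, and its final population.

Closure order: Greywater, Briarlake, Ironridge, Juniper, Fernhollow
Last habitat: Hollowpine with 106 animals

Round 1: Briarlake=24 Fernhollow=6 Greywater=24 Hollowpine=15 Ironridge=22 Juniper=15 → close Greywater (overflow 19)
  24÷5 = 4 each, +1 to first 4
Round 2: Briarlake=29 Fernhollow=11 Hollowpine=20 Ironridge=27 Juniper=19 → close Briarlake (overflow 21)
  29÷4 = 7 each, +1 to first 1
Round 3: Fernhollow=19 Hollowpine=27 Ironridge=34 Juniper=26 → close Ironridge (overflow 25)
  34÷3 = 11 each, +1 to first 1
Round 4: Fernhollow=31 Hollowpine=38 Juniper=37 → close Juniper (overflow 27)
  37÷2 = 18 each, +1 to first 1
Round 5: Fernhollow=50 Hollowpine=56 → close Fernhollow (overflow 45)
  50÷1 = 50 each, +1 to first 0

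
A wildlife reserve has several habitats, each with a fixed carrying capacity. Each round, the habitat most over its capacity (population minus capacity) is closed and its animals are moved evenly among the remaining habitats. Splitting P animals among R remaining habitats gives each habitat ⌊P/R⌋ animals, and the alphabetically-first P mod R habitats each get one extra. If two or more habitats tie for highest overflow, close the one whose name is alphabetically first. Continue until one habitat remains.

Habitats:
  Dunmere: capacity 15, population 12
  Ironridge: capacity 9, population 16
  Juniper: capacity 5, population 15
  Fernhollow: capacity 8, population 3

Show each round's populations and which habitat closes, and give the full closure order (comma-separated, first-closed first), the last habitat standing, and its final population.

Closure order: Juniper, Ironridge, Dunmere
Last habitat: Fernhollow with 46 animals

Round 1: Dunmere=12 Fernhollow=3 Ironridge=16 Juniper=15 → close Juniper (overflow 10)
  15÷3 = 5 each, +1 to first 0
Round 2: Dunmere=17 Fernhollow=8 Ironridge=21 → close Ironridge (overflow 12)
  21÷2 = 10 each, +1 to first 1
Round 3: Dunmere=28 Fernhollow=18 → close Dunmere (overflow 13)
  28÷1 = 28 each, +1 to first 0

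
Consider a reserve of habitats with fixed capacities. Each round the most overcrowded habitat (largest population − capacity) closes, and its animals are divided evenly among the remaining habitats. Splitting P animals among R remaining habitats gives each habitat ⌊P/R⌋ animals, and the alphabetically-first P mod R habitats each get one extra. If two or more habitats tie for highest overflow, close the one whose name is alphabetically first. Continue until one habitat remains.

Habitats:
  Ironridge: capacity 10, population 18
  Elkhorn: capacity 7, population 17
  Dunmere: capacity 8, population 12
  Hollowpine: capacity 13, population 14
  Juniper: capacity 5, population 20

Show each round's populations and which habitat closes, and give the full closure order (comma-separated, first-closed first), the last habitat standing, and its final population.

Closure order: Juniper, Elkhorn, Ironridge, Dunmere
Last habitat: Hollowpine with 81 animals

Round 1: Dunmere=12 Elkhorn=17 Hollowpine=14 Ironridge=18 Juniper=20 → close Juniper (overflow 15)
  20÷4 = 5 each, +1 to first 0
Round 2: Dunmere=17 Elkhorn=22 Hollowpine=19 Ironridge=23 → close Elkhorn (overflow 15)
  22÷3 = 7 each, +1 to first 1
Round 3: Dunmere=25 Hollowpine=26 Ironridge=30 → close Ironridge (overflow 20)
  30÷2 = 15 each, +1 to first 0
Round 4: Dunmere=40 Hollowpine=41 → close Dunmere (overflow 32)
  40÷1 = 40 each, +1 to first 0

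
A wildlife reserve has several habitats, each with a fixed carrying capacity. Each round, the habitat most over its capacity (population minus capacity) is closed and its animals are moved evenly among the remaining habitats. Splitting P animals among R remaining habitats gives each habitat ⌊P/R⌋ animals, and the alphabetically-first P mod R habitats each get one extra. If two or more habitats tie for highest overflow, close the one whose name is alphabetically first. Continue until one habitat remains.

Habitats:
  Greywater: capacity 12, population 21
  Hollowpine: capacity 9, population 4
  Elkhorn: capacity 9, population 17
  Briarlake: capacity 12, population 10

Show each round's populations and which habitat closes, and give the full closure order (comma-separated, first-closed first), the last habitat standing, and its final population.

Round 1: Briarlake=10 Elkhorn=17 Greywater=21 Hollowpine=4 → close Greywater (overflow 9)
  21÷3 = 7 each, +1 to first 0
Round 2: Briarlake=17 Elkhorn=24 Hollowpine=11 → close Elkhorn (overflow 15)
  24÷2 = 12 each, +1 to first 0
Round 3: Briarlake=29 Hollowpine=23 → close Briarlake (overflow 17)
  29÷1 = 29 each, +1 to first 0

Closure order: Greywater, Elkhorn, Briarlake
Last habitat: Hollowpine with 52 animals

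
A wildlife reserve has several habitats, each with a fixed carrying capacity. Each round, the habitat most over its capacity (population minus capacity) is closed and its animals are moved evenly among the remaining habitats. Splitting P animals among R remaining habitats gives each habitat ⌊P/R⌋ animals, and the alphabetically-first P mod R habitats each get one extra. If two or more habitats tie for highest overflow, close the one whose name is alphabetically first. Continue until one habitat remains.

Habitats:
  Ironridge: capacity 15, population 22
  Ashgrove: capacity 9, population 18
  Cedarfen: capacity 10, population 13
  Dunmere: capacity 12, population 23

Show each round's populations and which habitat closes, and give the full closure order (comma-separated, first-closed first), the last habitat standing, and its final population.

Closure order: Dunmere, Ashgrove, Ironridge
Last habitat: Cedarfen with 76 animals

Round 1: Ashgrove=18 Cedarfen=13 Dunmere=23 Ironridge=22 → close Dunmere (overflow 11)
  23÷3 = 7 each, +1 to first 2
Round 2: Ashgrove=26 Cedarfen=21 Ironridge=29 → close Ashgrove (overflow 17)
  26÷2 = 13 each, +1 to first 0
Round 3: Cedarfen=34 Ironridge=42 → close Ironridge (overflow 27)
  42÷1 = 42 each, +1 to first 0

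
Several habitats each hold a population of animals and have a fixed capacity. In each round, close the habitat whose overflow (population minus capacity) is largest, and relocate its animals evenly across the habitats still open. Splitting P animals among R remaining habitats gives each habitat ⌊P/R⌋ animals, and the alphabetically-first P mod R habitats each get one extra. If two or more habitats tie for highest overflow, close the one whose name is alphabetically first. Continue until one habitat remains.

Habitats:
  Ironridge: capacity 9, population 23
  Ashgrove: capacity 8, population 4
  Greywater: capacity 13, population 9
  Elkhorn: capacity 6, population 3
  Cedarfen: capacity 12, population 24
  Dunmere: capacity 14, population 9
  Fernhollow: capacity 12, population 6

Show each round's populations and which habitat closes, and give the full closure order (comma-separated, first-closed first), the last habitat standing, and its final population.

Closure order: Ironridge, Cedarfen, Elkhorn, Ashgrove, Dunmere, Greywater
Last habitat: Fernhollow with 78 animals

Round 1: Ashgrove=4 Cedarfen=24 Dunmere=9 Elkhorn=3 Fernhollow=6 Greywater=9 Ironridge=23 → close Ironridge (overflow 14)
  23÷6 = 3 each, +1 to first 5
Round 2: Ashgrove=8 Cedarfen=28 Dunmere=13 Elkhorn=7 Fernhollow=10 Greywater=12 → close Cedarfen (overflow 16)
  28÷5 = 5 each, +1 to first 3
Round 3: Ashgrove=14 Dunmere=19 Elkhorn=13 Fernhollow=15 Greywater=17 → close Elkhorn (overflow 7)
  13÷4 = 3 each, +1 to first 1
Round 4: Ashgrove=18 Dunmere=22 Fernhollow=18 Greywater=20 → close Ashgrove (overflow 10)
  18÷3 = 6 each, +1 to first 0
Round 5: Dunmere=28 Fernhollow=24 Greywater=26 → close Dunmere (overflow 14)
  28÷2 = 14 each, +1 to first 0
Round 6: Fernhollow=38 Greywater=40 → close Greywater (overflow 27)
  40÷1 = 40 each, +1 to first 0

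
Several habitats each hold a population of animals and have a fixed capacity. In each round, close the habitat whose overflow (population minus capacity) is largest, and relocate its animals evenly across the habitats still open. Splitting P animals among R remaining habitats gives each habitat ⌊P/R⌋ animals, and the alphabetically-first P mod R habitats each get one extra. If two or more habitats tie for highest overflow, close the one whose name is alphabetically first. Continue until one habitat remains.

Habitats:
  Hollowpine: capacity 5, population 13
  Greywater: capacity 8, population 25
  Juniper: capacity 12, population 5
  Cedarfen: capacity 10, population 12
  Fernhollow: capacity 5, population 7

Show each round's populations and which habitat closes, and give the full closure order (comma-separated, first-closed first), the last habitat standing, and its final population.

Round 1: Cedarfen=12 Fernhollow=7 Greywater=25 Hollowpine=13 Juniper=5 → close Greywater (overflow 17)
  25÷4 = 6 each, +1 to first 1
Round 2: Cedarfen=19 Fernhollow=13 Hollowpine=19 Juniper=11 → close Hollowpine (overflow 14)
  19÷3 = 6 each, +1 to first 1
Round 3: Cedarfen=26 Fernhollow=19 Juniper=17 → close Cedarfen (overflow 16)
  26÷2 = 13 each, +1 to first 0
Round 4: Fernhollow=32 Juniper=30 → close Fernhollow (overflow 27)
  32÷1 = 32 each, +1 to first 0

Closure order: Greywater, Hollowpine, Cedarfen, Fernhollow
Last habitat: Juniper with 62 animals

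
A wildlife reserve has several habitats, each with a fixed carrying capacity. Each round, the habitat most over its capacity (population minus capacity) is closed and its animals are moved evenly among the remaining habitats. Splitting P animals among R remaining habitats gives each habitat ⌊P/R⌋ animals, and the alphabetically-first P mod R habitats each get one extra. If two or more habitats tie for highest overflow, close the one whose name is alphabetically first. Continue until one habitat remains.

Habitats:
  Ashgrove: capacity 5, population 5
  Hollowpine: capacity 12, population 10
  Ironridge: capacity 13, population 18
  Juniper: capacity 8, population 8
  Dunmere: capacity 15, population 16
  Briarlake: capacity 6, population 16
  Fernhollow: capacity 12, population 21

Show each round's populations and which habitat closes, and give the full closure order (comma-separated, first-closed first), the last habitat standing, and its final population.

Closure order: Briarlake, Fernhollow, Ironridge, Ashgrove, Dunmere, Hollowpine
Last habitat: Juniper with 94 animals

Round 1: Ashgrove=5 Briarlake=16 Dunmere=16 Fernhollow=21 Hollowpine=10 Ironridge=18 Juniper=8 → close Briarlake (overflow 10)
  16÷6 = 2 each, +1 to first 4
Round 2: Ashgrove=8 Dunmere=19 Fernhollow=24 Hollowpine=13 Ironridge=20 Juniper=10 → close Fernhollow (overflow 12)
  24÷5 = 4 each, +1 to first 4
Round 3: Ashgrove=13 Dunmere=24 Hollowpine=18 Ironridge=25 Juniper=14 → close Ironridge (overflow 12)
  25÷4 = 6 each, +1 to first 1
Round 4: Ashgrove=20 Dunmere=30 Hollowpine=24 Juniper=20 → close Ashgrove (overflow 15)
  20÷3 = 6 each, +1 to first 2
Round 5: Dunmere=37 Hollowpine=31 Juniper=26 → close Dunmere (overflow 22)
  37÷2 = 18 each, +1 to first 1
Round 6: Hollowpine=50 Juniper=44 → close Hollowpine (overflow 38)
  50÷1 = 50 each, +1 to first 0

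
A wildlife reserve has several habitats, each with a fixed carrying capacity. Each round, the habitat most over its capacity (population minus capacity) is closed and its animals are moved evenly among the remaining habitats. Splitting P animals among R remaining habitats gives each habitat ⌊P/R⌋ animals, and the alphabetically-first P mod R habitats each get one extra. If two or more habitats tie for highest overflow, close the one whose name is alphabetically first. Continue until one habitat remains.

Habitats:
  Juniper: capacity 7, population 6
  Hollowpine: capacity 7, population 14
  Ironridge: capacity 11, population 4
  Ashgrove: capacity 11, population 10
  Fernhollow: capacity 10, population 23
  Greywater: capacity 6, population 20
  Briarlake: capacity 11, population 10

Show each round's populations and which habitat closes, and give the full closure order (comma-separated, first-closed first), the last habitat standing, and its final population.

Closure order: Greywater, Fernhollow, Hollowpine, Ashgrove, Briarlake, Juniper
Last habitat: Ironridge with 87 animals

Round 1: Ashgrove=10 Briarlake=10 Fernhollow=23 Greywater=20 Hollowpine=14 Ironridge=4 Juniper=6 → close Greywater (overflow 14)
  20÷6 = 3 each, +1 to first 2
Round 2: Ashgrove=14 Briarlake=14 Fernhollow=26 Hollowpine=17 Ironridge=7 Juniper=9 → close Fernhollow (overflow 16)
  26÷5 = 5 each, +1 to first 1
Round 3: Ashgrove=20 Briarlake=19 Hollowpine=22 Ironridge=12 Juniper=14 → close Hollowpine (overflow 15)
  22÷4 = 5 each, +1 to first 2
Round 4: Ashgrove=26 Briarlake=25 Ironridge=17 Juniper=19 → close Ashgrove (overflow 15)
  26÷3 = 8 each, +1 to first 2
Round 5: Briarlake=34 Ironridge=26 Juniper=27 → close Briarlake (overflow 23)
  34÷2 = 17 each, +1 to first 0
Round 6: Ironridge=43 Juniper=44 → close Juniper (overflow 37)
  44÷1 = 44 each, +1 to first 0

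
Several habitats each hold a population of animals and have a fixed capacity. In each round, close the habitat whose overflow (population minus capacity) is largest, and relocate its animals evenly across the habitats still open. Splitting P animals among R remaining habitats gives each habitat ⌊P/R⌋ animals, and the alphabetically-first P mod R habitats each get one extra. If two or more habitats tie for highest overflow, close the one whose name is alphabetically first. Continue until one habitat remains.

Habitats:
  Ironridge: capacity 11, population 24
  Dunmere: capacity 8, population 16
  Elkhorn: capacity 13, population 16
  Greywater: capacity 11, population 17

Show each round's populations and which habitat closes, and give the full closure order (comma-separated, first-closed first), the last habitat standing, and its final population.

Closure order: Ironridge, Dunmere, Greywater
Last habitat: Elkhorn with 73 animals

Round 1: Dunmere=16 Elkhorn=16 Greywater=17 Ironridge=24 → close Ironridge (overflow 13)
  24÷3 = 8 each, +1 to first 0
Round 2: Dunmere=24 Elkhorn=24 Greywater=25 → close Dunmere (overflow 16)
  24÷2 = 12 each, +1 to first 0
Round 3: Elkhorn=36 Greywater=37 → close Greywater (overflow 26)
  37÷1 = 37 each, +1 to first 0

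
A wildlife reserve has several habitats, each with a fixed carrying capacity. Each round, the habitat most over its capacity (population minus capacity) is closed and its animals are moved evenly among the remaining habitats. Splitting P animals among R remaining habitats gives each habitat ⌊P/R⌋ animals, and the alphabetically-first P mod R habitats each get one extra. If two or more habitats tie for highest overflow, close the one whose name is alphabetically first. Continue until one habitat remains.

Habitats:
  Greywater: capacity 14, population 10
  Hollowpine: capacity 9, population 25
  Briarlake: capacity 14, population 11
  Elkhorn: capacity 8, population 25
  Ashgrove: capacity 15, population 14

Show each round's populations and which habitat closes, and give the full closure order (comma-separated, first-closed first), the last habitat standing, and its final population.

Round 1: Ashgrove=14 Briarlake=11 Elkhorn=25 Greywater=10 Hollowpine=25 → close Elkhorn (overflow 17)
  25÷4 = 6 each, +1 to first 1
Round 2: Ashgrove=21 Briarlake=17 Greywater=16 Hollowpine=31 → close Hollowpine (overflow 22)
  31÷3 = 10 each, +1 to first 1
Round 3: Ashgrove=32 Briarlake=27 Greywater=26 → close Ashgrove (overflow 17)
  32÷2 = 16 each, +1 to first 0
Round 4: Briarlake=43 Greywater=42 → close Briarlake (overflow 29)
  43÷1 = 43 each, +1 to first 0

Closure order: Elkhorn, Hollowpine, Ashgrove, Briarlake
Last habitat: Greywater with 85 animals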